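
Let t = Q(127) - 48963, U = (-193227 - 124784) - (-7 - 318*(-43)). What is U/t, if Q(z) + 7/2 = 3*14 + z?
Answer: 663356/97595 ≈ 6.7970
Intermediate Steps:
Q(z) = 77/2 + z (Q(z) = -7/2 + (3*14 + z) = -7/2 + (42 + z) = 77/2 + z)
U = -331678 (U = -318011 - (-7 + 13674) = -318011 - 1*13667 = -318011 - 13667 = -331678)
t = -97595/2 (t = (77/2 + 127) - 48963 = 331/2 - 48963 = -97595/2 ≈ -48798.)
U/t = -331678/(-97595/2) = -331678*(-2/97595) = 663356/97595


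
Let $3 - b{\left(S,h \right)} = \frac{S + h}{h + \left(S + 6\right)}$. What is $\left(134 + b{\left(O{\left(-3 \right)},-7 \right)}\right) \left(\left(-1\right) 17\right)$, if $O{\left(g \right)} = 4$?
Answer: $-2346$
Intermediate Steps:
$b{\left(S,h \right)} = 3 - \frac{S + h}{6 + S + h}$ ($b{\left(S,h \right)} = 3 - \frac{S + h}{h + \left(S + 6\right)} = 3 - \frac{S + h}{h + \left(6 + S\right)} = 3 - \frac{S + h}{6 + S + h}$)
$\left(134 + b{\left(O{\left(-3 \right)},-7 \right)}\right) \left(\left(-1\right) 17\right) = \left(134 + \frac{2 \left(9 + 4 - 7\right)}{6 + 4 - 7}\right) \left(\left(-1\right) 17\right) = \left(134 + 2 \cdot \frac{1}{3} \cdot 6\right) \left(-17\right) = \left(134 + 4\right) \left(-17\right) = 138 \left(-17\right) = -2346$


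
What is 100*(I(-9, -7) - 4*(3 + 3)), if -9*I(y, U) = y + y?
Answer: -2200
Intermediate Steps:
I(y, U) = -2*y/9 (I(y, U) = -(y + y)/9 = -2*y/9)
100*(I(-9, -7) - 4*(3 + 3)) = 100*(-2/9*(-9) - 4*(3 + 3)) = 100*(2 - 4*6) = 100*(2 - 24) = 100*(-22) = -2200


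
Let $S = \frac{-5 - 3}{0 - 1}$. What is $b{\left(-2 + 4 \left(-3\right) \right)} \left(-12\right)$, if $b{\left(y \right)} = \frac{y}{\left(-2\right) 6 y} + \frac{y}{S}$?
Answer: $22$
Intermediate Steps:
$S = 8$ ($S = - \frac{8}{-1} = \left(-8\right) \left(-1\right) = 8$)
$b{\left(y \right)} = - \frac{1}{12} + \frac{y}{8}$ ($b{\left(y \right)} = \frac{y}{\left(-2\right) 6 y} + \frac{y}{8} = \frac{y}{\left(-12\right) y} + y \frac{1}{8} = y \left(- \frac{1}{12 y}\right) + \frac{y}{8} = - \frac{1}{12} + \frac{y}{8}$)
$b{\left(-2 + 4 \left(-3\right) \right)} \left(-12\right) = \left(- \frac{1}{12} + \frac{-2 + 4 \left(-3\right)}{8}\right) \left(-12\right) = \left(- \frac{1}{12} + \frac{-2 - 12}{8}\right) \left(-12\right) = \left(- \frac{1}{12} + \frac{1}{8} \left(-14\right)\right) \left(-12\right) = \left(- \frac{1}{12} - \frac{7}{4}\right) \left(-12\right) = \left(- \frac{11}{6}\right) \left(-12\right) = 22$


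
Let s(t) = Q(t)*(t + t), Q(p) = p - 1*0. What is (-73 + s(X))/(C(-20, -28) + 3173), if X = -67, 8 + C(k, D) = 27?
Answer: 8905/3192 ≈ 2.7898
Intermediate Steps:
C(k, D) = 19 (C(k, D) = -8 + 27 = 19)
Q(p) = p (Q(p) = p + 0 = p)
s(t) = 2*t² (s(t) = t*(t + t) = t*(2*t) = 2*t²)
(-73 + s(X))/(C(-20, -28) + 3173) = (-73 + 2*(-67)²)/(19 + 3173) = (-73 + 2*4489)/3192 = (-73 + 8978)*(1/3192) = 8905*(1/3192) = 8905/3192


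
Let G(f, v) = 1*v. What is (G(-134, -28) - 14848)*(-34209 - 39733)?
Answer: 1099961192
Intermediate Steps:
G(f, v) = v
(G(-134, -28) - 14848)*(-34209 - 39733) = (-28 - 14848)*(-34209 - 39733) = -14876*(-73942) = 1099961192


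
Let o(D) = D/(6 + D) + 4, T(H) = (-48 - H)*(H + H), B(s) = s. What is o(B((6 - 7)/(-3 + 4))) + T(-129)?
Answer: -104471/5 ≈ -20894.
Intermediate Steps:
T(H) = 2*H*(-48 - H) (T(H) = (-48 - H)*(2*H) = 2*H*(-48 - H))
o(D) = 4 + D/(6 + D) (o(D) = D/(6 + D) + 4 = 4 + D/(6 + D))
o(B((6 - 7)/(-3 + 4))) + T(-129) = (24 + 5*((6 - 7)/(-3 + 4)))/(6 + (6 - 7)/(-3 + 4)) - 2*(-129)*(48 - 129) = (24 + 5*(-1/1))/(6 - 1/1) - 2*(-129)*(-81) = (24 + 5*(-1*1))/(6 - 1*1) - 20898 = (24 + 5*(-1))/(6 - 1) - 20898 = (24 - 5)/5 - 20898 = (1/5)*19 - 20898 = 19/5 - 20898 = -104471/5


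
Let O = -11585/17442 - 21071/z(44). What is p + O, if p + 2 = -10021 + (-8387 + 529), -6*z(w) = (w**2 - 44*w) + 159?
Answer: -15795234547/924426 ≈ -17087.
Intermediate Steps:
z(w) = -53/2 - w**2/6 + 22*w/3 (z(w) = -((w**2 - 44*w) + 159)/6 = -(159 + w**2 - 44*w)/6 = -53/2 - w**2/6 + 22*w/3)
O = 734426759/924426 (O = -11585/17442 - 21071/(-53/2 - 1/6*44**2 + (22/3)*44) = -11585*1/17442 - 21071/(-53/2 - 1/6*1936 + 968/3) = -11585/17442 - 21071/(-53/2 - 968/3 + 968/3) = -11585/17442 - 21071/(-53/2) = -11585/17442 - 21071*(-2/53) = -11585/17442 + 42142/53 = 734426759/924426 ≈ 794.47)
p = -17881 (p = -2 + (-10021 + (-8387 + 529)) = -2 + (-10021 - 7858) = -2 - 17879 = -17881)
p + O = -17881 + 734426759/924426 = -15795234547/924426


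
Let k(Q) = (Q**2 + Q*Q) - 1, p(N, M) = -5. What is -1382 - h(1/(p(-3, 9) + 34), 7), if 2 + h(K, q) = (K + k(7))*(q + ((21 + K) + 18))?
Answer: -4917270/841 ≈ -5846.9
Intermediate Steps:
k(Q) = -1 + 2*Q**2 (k(Q) = (Q**2 + Q**2) - 1 = 2*Q**2 - 1 = -1 + 2*Q**2)
h(K, q) = -2 + (97 + K)*(39 + K + q) (h(K, q) = -2 + (K + (-1 + 2*7**2))*(q + ((21 + K) + 18)) = -2 + (K + (-1 + 2*49))*(q + (39 + K)) = -2 + (K + (-1 + 98))*(39 + K + q) = -2 + (K + 97)*(39 + K + q) = -2 + (97 + K)*(39 + K + q))
-1382 - h(1/(p(-3, 9) + 34), 7) = -1382 - (3781 + (1/(-5 + 34))**2 + 97*7 + 136/(-5 + 34) + 7/(-5 + 34)) = -1382 - (3781 + (1/29)**2 + 679 + 136/29 + 7/29) = -1382 - (3781 + (1/29)**2 + 679 + 136*(1/29) + (1/29)*7) = -1382 - (3781 + 1/841 + 679 + 136/29 + 7/29) = -1382 - 1*3755008/841 = -1382 - 3755008/841 = -4917270/841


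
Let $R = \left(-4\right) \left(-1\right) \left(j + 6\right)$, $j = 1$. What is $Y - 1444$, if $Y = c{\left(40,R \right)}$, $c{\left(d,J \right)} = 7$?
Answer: $-1437$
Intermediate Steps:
$R = 28$ ($R = \left(-4\right) \left(-1\right) \left(1 + 6\right) = 4 \cdot 7 = 28$)
$Y = 7$
$Y - 1444 = 7 - 1444 = -1437$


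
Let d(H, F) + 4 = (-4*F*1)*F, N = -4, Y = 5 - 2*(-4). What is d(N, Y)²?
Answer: 462400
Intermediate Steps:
Y = 13 (Y = 5 + 8 = 13)
d(H, F) = -4 - 4*F² (d(H, F) = -4 + (-4*F*1)*F = -4 + (-4*F)*F = -4 - 4*F²)
d(N, Y)² = (-4 - 4*13²)² = (-4 - 4*169)² = (-4 - 676)² = (-680)² = 462400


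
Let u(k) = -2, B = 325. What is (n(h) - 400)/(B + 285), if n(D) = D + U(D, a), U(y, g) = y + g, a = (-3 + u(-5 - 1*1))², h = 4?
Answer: -367/610 ≈ -0.60164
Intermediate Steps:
a = 25 (a = (-3 - 2)² = (-5)² = 25)
U(y, g) = g + y
n(D) = 25 + 2*D (n(D) = D + (25 + D) = 25 + 2*D)
(n(h) - 400)/(B + 285) = ((25 + 2*4) - 400)/(325 + 285) = ((25 + 8) - 400)/610 = (33 - 400)*(1/610) = -367*1/610 = -367/610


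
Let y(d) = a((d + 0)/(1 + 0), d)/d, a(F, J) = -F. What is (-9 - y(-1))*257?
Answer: -2056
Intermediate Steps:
y(d) = -1 (y(d) = (-(d + 0)/(1 + 0))/d = (-d/1)/d = (-d)/d = -1)
(-9 - y(-1))*257 = (-9 - 1*(-1))*257 = (-9 + 1)*257 = -8*257 = -2056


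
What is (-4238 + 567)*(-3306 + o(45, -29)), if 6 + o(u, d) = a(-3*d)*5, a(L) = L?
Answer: 10561467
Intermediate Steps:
o(u, d) = -6 - 15*d (o(u, d) = -6 - 3*d*5 = -6 - 15*d)
(-4238 + 567)*(-3306 + o(45, -29)) = (-4238 + 567)*(-3306 + (-6 - 15*(-29))) = -3671*(-3306 + (-6 + 435)) = -3671*(-3306 + 429) = -3671*(-2877) = 10561467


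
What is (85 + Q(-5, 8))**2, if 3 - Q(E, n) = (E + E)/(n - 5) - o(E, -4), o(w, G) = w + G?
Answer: 61009/9 ≈ 6778.8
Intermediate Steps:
o(w, G) = G + w
Q(E, n) = -1 + E - 2*E/(-5 + n) (Q(E, n) = 3 - ((E + E)/(n - 5) - (-4 + E)) = 3 - ((2*E)/(-5 + n) + (4 - E)) = 3 - (2*E/(-5 + n) + (4 - E)) = 3 - (4 - E + 2*E/(-5 + n)) = 3 + (-4 + E - 2*E/(-5 + n)) = -1 + E - 2*E/(-5 + n))
(85 + Q(-5, 8))**2 = (85 + (5 - 1*8 - 7*(-5) - 5*8)/(-5 + 8))**2 = (85 + (5 - 8 + 35 - 40)/3)**2 = (85 + (1/3)*(-8))**2 = (85 - 8/3)**2 = (247/3)**2 = 61009/9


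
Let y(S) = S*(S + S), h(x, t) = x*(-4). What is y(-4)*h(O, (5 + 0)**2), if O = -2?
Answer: 256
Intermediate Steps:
h(x, t) = -4*x
y(S) = 2*S**2 (y(S) = S*(2*S) = 2*S**2)
y(-4)*h(O, (5 + 0)**2) = (2*(-4)**2)*(-4*(-2)) = (2*16)*8 = 32*8 = 256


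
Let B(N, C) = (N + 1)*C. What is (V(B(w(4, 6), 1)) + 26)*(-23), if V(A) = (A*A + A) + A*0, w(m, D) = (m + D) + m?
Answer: -6118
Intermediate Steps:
w(m, D) = D + 2*m (w(m, D) = (D + m) + m = D + 2*m)
B(N, C) = C*(1 + N) (B(N, C) = (1 + N)*C = C*(1 + N))
V(A) = A + A**2 (V(A) = (A**2 + A) + 0 = (A + A**2) + 0 = A + A**2)
(V(B(w(4, 6), 1)) + 26)*(-23) = ((1*(1 + (6 + 2*4)))*(1 + 1*(1 + (6 + 2*4))) + 26)*(-23) = ((1*(1 + (6 + 8)))*(1 + 1*(1 + (6 + 8))) + 26)*(-23) = ((1*(1 + 14))*(1 + 1*(1 + 14)) + 26)*(-23) = ((1*15)*(1 + 1*15) + 26)*(-23) = (15*(1 + 15) + 26)*(-23) = (15*16 + 26)*(-23) = (240 + 26)*(-23) = 266*(-23) = -6118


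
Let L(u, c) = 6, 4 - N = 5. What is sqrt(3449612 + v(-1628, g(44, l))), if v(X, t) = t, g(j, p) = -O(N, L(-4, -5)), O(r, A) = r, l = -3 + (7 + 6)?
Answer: sqrt(3449613) ≈ 1857.3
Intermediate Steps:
N = -1 (N = 4 - 1*5 = 4 - 5 = -1)
l = 10 (l = -3 + 13 = 10)
g(j, p) = 1 (g(j, p) = -1*(-1) = 1)
sqrt(3449612 + v(-1628, g(44, l))) = sqrt(3449612 + 1) = sqrt(3449613)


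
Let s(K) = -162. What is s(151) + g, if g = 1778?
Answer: 1616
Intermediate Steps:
s(151) + g = -162 + 1778 = 1616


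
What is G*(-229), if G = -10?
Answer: 2290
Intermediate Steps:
G*(-229) = -10*(-229) = 2290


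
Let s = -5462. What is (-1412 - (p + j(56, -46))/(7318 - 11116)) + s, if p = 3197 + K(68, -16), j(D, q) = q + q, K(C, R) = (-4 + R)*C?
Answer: -26105707/3798 ≈ -6873.5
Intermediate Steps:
K(C, R) = C*(-4 + R)
j(D, q) = 2*q
p = 1837 (p = 3197 + 68*(-4 - 16) = 3197 + 68*(-20) = 3197 - 1360 = 1837)
(-1412 - (p + j(56, -46))/(7318 - 11116)) + s = (-1412 - (1837 + 2*(-46))/(7318 - 11116)) - 5462 = (-1412 - (1837 - 92)/(-3798)) - 5462 = (-1412 - 1745*(-1)/3798) - 5462 = (-1412 - 1*(-1745/3798)) - 5462 = (-1412 + 1745/3798) - 5462 = -5361031/3798 - 5462 = -26105707/3798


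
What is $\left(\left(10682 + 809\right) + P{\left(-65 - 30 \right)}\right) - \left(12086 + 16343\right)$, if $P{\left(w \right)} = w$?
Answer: $-17033$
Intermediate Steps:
$\left(\left(10682 + 809\right) + P{\left(-65 - 30 \right)}\right) - \left(12086 + 16343\right) = \left(\left(10682 + 809\right) - 95\right) - \left(12086 + 16343\right) = \left(11491 - 95\right) - 28429 = 11396 - 28429 = -17033$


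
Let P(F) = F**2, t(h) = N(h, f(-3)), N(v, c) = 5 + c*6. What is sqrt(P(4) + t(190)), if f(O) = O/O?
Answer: 3*sqrt(3) ≈ 5.1962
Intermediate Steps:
f(O) = 1
N(v, c) = 5 + 6*c
t(h) = 11 (t(h) = 5 + 6*1 = 5 + 6 = 11)
sqrt(P(4) + t(190)) = sqrt(4**2 + 11) = sqrt(16 + 11) = sqrt(27) = 3*sqrt(3)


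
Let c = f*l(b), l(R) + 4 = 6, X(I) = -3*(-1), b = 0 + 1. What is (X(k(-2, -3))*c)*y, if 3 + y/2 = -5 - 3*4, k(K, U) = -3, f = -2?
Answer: 480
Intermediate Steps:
b = 1
X(I) = 3
l(R) = 2 (l(R) = -4 + 6 = 2)
c = -4 (c = -2*2 = -4)
y = -40 (y = -6 + 2*(-5 - 3*4) = -6 + 2*(-5 - 12) = -6 + 2*(-17) = -6 - 34 = -40)
(X(k(-2, -3))*c)*y = (3*(-4))*(-40) = -12*(-40) = 480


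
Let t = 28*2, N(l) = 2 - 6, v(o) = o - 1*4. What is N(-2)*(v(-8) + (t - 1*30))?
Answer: -56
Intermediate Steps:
v(o) = -4 + o (v(o) = o - 4 = -4 + o)
N(l) = -4
t = 56
N(-2)*(v(-8) + (t - 1*30)) = -4*((-4 - 8) + (56 - 1*30)) = -4*(-12 + (56 - 30)) = -4*(-12 + 26) = -4*14 = -56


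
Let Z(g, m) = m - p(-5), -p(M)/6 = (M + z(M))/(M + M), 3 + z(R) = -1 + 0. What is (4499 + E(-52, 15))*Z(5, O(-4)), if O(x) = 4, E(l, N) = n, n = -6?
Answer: 211171/5 ≈ 42234.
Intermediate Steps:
E(l, N) = -6
z(R) = -4 (z(R) = -3 + (-1 + 0) = -3 - 1 = -4)
p(M) = -3*(-4 + M)/M (p(M) = -6*(M - 4)/(M + M) = -6*(-4 + M)/(2*M) = -6*(-4 + M)*1/(2*M) = -3*(-4 + M)/M)
Z(g, m) = 27/5 + m (Z(g, m) = m - (-3 + 12/(-5)) = m - (-3 + 12*(-⅕)) = m - (-3 - 12/5) = m - 1*(-27/5) = m + 27/5 = 27/5 + m)
(4499 + E(-52, 15))*Z(5, O(-4)) = (4499 - 6)*(27/5 + 4) = 4493*(47/5) = 211171/5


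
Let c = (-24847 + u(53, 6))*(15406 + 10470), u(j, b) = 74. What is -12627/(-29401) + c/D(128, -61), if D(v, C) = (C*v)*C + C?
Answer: -18840796459019/14001550027 ≈ -1345.6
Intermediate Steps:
D(v, C) = C + v*C² (D(v, C) = v*C² + C = C + v*C²)
c = -641026148 (c = (-24847 + 74)*(15406 + 10470) = -24773*25876 = -641026148)
-12627/(-29401) + c/D(128, -61) = -12627/(-29401) - 641026148*(-1/(61*(1 - 61*128))) = -12627*(-1/29401) - 641026148*(-1/(61*(1 - 7808))) = 12627/29401 - 641026148/((-61*(-7807))) = 12627/29401 - 641026148/476227 = -18840796459019/14001550027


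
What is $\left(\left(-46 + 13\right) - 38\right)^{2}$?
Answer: $5041$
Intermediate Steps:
$\left(\left(-46 + 13\right) - 38\right)^{2} = \left(-33 - 38\right)^{2} = \left(-71\right)^{2} = 5041$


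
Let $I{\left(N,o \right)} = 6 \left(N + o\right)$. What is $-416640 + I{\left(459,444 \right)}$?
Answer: $-411222$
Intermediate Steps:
$I{\left(N,o \right)} = 6 N + 6 o$
$-416640 + I{\left(459,444 \right)} = -416640 + \left(6 \cdot 459 + 6 \cdot 444\right) = -416640 + \left(2754 + 2664\right) = -416640 + 5418 = -411222$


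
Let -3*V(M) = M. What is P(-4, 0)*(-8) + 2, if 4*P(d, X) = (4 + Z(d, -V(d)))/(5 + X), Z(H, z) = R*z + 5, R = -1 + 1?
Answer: -8/5 ≈ -1.6000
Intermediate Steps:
R = 0
V(M) = -M/3
Z(H, z) = 5 (Z(H, z) = 0*z + 5 = 0 + 5 = 5)
P(d, X) = 9/(4*(5 + X)) (P(d, X) = ((4 + 5)/(5 + X))/4 = (9/(5 + X))/4 = 9/(4*(5 + X)))
P(-4, 0)*(-8) + 2 = (9/(4*(5 + 0)))*(-8) + 2 = ((9/4)/5)*(-8) + 2 = ((9/4)*(⅕))*(-8) + 2 = (9/20)*(-8) + 2 = -18/5 + 2 = -8/5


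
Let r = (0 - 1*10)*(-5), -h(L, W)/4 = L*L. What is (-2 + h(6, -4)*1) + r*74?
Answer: 3554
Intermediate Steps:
h(L, W) = -4*L² (h(L, W) = -4*L*L = -4*L²)
r = 50 (r = (0 - 10)*(-5) = -10*(-5) = 50)
(-2 + h(6, -4)*1) + r*74 = (-2 - 4*6²*1) + 50*74 = (-2 - 4*36*1) + 3700 = (-2 - 144*1) + 3700 = (-2 - 144) + 3700 = -146 + 3700 = 3554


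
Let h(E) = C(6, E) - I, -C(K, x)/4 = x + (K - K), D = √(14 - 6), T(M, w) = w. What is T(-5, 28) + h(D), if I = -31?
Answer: 59 - 8*√2 ≈ 47.686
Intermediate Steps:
D = 2*√2 (D = √8 = 2*√2 ≈ 2.8284)
C(K, x) = -4*x (C(K, x) = -4*(x + (K - K)) = -4*(x + 0) = -4*x)
h(E) = 31 - 4*E (h(E) = -4*E - 1*(-31) = -4*E + 31 = 31 - 4*E)
T(-5, 28) + h(D) = 28 + (31 - 8*√2) = 59 - 8*√2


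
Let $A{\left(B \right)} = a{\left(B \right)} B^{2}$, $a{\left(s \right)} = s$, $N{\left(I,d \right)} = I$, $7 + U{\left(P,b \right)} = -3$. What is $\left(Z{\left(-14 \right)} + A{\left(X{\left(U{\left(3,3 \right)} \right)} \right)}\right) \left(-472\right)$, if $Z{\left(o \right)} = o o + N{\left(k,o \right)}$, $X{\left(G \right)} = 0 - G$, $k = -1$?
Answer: $-564040$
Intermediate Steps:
$U{\left(P,b \right)} = -10$ ($U{\left(P,b \right)} = -7 - 3 = -10$)
$X{\left(G \right)} = - G$
$A{\left(B \right)} = B^{3}$ ($A{\left(B \right)} = B B^{2} = B^{3}$)
$Z{\left(o \right)} = -1 + o^{2}$ ($Z{\left(o \right)} = o o - 1 = o^{2} - 1 = -1 + o^{2}$)
$\left(Z{\left(-14 \right)} + A{\left(X{\left(U{\left(3,3 \right)} \right)} \right)}\right) \left(-472\right) = \left(\left(-1 + \left(-14\right)^{2}\right) + \left(\left(-1\right) \left(-10\right)\right)^{3}\right) \left(-472\right) = \left(\left(-1 + 196\right) + 10^{3}\right) \left(-472\right) = \left(195 + 1000\right) \left(-472\right) = 1195 \left(-472\right) = -564040$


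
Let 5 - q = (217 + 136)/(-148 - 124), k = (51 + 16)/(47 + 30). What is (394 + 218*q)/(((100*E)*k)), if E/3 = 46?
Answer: 18503177/125745600 ≈ 0.14715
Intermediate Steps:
E = 138 (E = 3*46 = 138)
k = 67/77 ≈ 0.87013
q = 1713/272 (q = 5 - (217 + 136)/(-148 - 124) = 5 - 353/(-272) = 5 - 353*(-1)/272 = 5 - 1*(-353/272) = 5 + 353/272 = 1713/272 ≈ 6.2978)
(394 + 218*q)/(((100*E)*k)) = (394 + 218*(1713/272))/(((100*138)*(67/77))) = (394 + 186717/136)/((13800*(67/77))) = 240301/(136*(924600/77)) = (240301/136)*(77/924600) = 18503177/125745600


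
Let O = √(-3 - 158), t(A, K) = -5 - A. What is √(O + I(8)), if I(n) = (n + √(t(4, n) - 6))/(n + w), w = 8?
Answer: √(8 + I*√15 + 16*I*√161)/4 ≈ 2.5923 + 2.494*I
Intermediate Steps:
O = I*√161 (O = √(-161) = I*√161 ≈ 12.689*I)
I(n) = (n + I*√15)/(8 + n) (I(n) = (n + √((-5 - 1*4) - 6))/(n + 8) = (n + √((-5 - 4) - 6))/(8 + n) = (n + √(-9 - 6))/(8 + n) = (n + √(-15))/(8 + n) = (n + I*√15)/(8 + n))
√(O + I(8)) = √(I*√161 + (8 + I*√15)/(8 + 8)) = √(I*√161 + (8 + I*√15)/16) = √(I*√161 + (½ + I*√15/16)) = √(½ + I*√161 + I*√15/16)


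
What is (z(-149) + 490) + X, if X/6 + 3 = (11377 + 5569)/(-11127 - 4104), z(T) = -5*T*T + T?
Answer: -561966406/5077 ≈ -1.1069e+5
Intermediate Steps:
z(T) = T - 5*T**2 (z(T) = -5*T**2 + T = T - 5*T**2)
X = -125278/5077 (X = -18 + 6*((11377 + 5569)/(-11127 - 4104)) = -18 + 6*(16946/(-15231)) = -18 + 6*(16946*(-1/15231)) = -18 + 6*(-16946/15231) = -18 - 33892/5077 = -125278/5077 ≈ -24.676)
(z(-149) + 490) + X = (-149*(1 - 5*(-149)) + 490) - 125278/5077 = (-149*(1 + 745) + 490) - 125278/5077 = (-149*746 + 490) - 125278/5077 = (-111154 + 490) - 125278/5077 = -110664 - 125278/5077 = -561966406/5077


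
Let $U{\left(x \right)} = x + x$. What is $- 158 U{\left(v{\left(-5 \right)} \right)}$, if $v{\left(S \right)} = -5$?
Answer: $1580$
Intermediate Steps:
$U{\left(x \right)} = 2 x$
$- 158 U{\left(v{\left(-5 \right)} \right)} = - 158 \cdot 2 \left(-5\right) = \left(-158\right) \left(-10\right) = 1580$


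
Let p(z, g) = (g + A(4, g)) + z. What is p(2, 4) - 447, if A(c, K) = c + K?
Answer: -433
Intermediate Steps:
A(c, K) = K + c
p(z, g) = 4 + z + 2*g (p(z, g) = (g + (g + 4)) + z = (g + (4 + g)) + z = (4 + 2*g) + z = 4 + z + 2*g)
p(2, 4) - 447 = (4 + 2 + 2*4) - 447 = (4 + 2 + 8) - 447 = 14 - 447 = -433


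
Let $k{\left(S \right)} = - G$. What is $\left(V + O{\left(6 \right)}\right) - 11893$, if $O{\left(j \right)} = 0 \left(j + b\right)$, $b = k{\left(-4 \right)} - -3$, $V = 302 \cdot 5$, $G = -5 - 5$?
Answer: $-10383$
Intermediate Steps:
$G = -10$ ($G = -5 - 5 = -10$)
$k{\left(S \right)} = 10$ ($k{\left(S \right)} = \left(-1\right) \left(-10\right) = 10$)
$V = 1510$
$b = 13$ ($b = 10 - -3 = 10 + 3 = 13$)
$O{\left(j \right)} = 0$ ($O{\left(j \right)} = 0 \left(j + 13\right) = 0 \left(13 + j\right) = 0$)
$\left(V + O{\left(6 \right)}\right) - 11893 = \left(1510 + 0\right) - 11893 = 1510 - 11893 = -10383$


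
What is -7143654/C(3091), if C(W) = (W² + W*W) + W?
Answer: -2381218/6370551 ≈ -0.37379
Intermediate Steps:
C(W) = W + 2*W² (C(W) = (W² + W²) + W = 2*W² + W = W + 2*W²)
-7143654/C(3091) = -7143654*1/(3091*(1 + 2*3091)) = -7143654*1/(3091*(1 + 6182)) = -7143654/(3091*6183) = -7143654/19111653 = -7143654*1/19111653 = -2381218/6370551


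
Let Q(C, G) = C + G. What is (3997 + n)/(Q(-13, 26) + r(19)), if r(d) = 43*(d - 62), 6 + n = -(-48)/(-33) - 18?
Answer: -43687/20196 ≈ -2.1632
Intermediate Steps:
n = -280/11 (n = -6 + (-(-48)/(-33) - 18) = -6 + (-(-48)*(-1)/33 - 18) = -6 + (-12*4/33 - 18) = -6 + (-16/11 - 18) = -6 - 214/11 = -280/11 ≈ -25.455)
r(d) = -2666 + 43*d (r(d) = 43*(-62 + d) = -2666 + 43*d)
(3997 + n)/(Q(-13, 26) + r(19)) = (3997 - 280/11)/((-13 + 26) + (-2666 + 43*19)) = 43687/(11*(13 + (-2666 + 817))) = 43687/(11*(13 - 1849)) = (43687/11)/(-1836) = (43687/11)*(-1/1836) = -43687/20196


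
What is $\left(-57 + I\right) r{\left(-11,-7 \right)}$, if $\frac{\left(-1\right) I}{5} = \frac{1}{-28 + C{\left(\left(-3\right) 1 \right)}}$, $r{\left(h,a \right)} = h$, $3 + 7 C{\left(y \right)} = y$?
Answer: $\frac{126269}{202} \approx 625.09$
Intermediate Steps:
$C{\left(y \right)} = - \frac{3}{7} + \frac{y}{7}$
$I = \frac{35}{202}$ ($I = - \frac{5}{-28 - \left(\frac{3}{7} - \frac{\left(-3\right) 1}{7}\right)} = - \frac{5}{-28 + \left(- \frac{3}{7} + \frac{1}{7} \left(-3\right)\right)} = - \frac{5}{-28 - \frac{6}{7}} = - \frac{5}{- \frac{202}{7}} = \left(-5\right) \left(- \frac{7}{202}\right) = \frac{35}{202} \approx 0.17327$)
$\left(-57 + I\right) r{\left(-11,-7 \right)} = \left(-57 + \frac{35}{202}\right) \left(-11\right) = \left(- \frac{11479}{202}\right) \left(-11\right) = \frac{126269}{202}$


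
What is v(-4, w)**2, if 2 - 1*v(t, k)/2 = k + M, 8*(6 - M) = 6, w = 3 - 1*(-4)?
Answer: 1681/4 ≈ 420.25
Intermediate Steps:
w = 7 (w = 3 + 4 = 7)
M = 21/4 (M = 6 - 1/8*6 = 6 - 3/4 = 21/4 ≈ 5.2500)
v(t, k) = -13/2 - 2*k (v(t, k) = 4 - 2*(k + 21/4) = 4 - 2*(21/4 + k) = 4 + (-21/2 - 2*k) = -13/2 - 2*k)
v(-4, w)**2 = (-13/2 - 2*7)**2 = (-13/2 - 14)**2 = (-41/2)**2 = 1681/4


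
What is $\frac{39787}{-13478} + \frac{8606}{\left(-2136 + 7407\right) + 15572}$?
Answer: $- \frac{713288773}{280921954} \approx -2.5391$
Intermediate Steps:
$\frac{39787}{-13478} + \frac{8606}{\left(-2136 + 7407\right) + 15572} = 39787 \left(- \frac{1}{13478}\right) + \frac{8606}{5271 + 15572} = - \frac{39787}{13478} + \frac{8606}{20843} = - \frac{713288773}{280921954}$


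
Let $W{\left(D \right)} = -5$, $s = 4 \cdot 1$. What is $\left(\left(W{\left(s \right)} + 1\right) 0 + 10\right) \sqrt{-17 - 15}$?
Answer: $40 i \sqrt{2} \approx 56.569 i$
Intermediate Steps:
$s = 4$
$\left(\left(W{\left(s \right)} + 1\right) 0 + 10\right) \sqrt{-17 - 15} = \left(\left(-5 + 1\right) 0 + 10\right) \sqrt{-17 - 15} = \left(\left(-4\right) 0 + 10\right) \sqrt{-32} = \left(0 + 10\right) 4 i \sqrt{2} = 10 \cdot 4 i \sqrt{2} = 40 i \sqrt{2}$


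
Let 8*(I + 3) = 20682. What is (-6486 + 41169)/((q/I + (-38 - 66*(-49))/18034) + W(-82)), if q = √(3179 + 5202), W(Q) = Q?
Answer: -6154199710192817355699/14518744903043910928 - 495162781733407491*√29/14518744903043910928 ≈ -424.06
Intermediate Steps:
I = 10329/4 (I = -3 + (⅛)*20682 = -3 + 10341/4 = 10329/4 ≈ 2582.3)
q = 17*√29 (q = √8381 = 17*√29 ≈ 91.548)
(-6486 + 41169)/((q/I + (-38 - 66*(-49))/18034) + W(-82)) = (-6486 + 41169)/(((17*√29)/(10329/4) + (-38 - 66*(-49))/18034) - 82) = 34683/(((17*√29)*(4/10329) + (-38 + 3234)*(1/18034)) - 82) = 34683/((68*√29/10329 + 3196*(1/18034)) - 82) = 34683/((68*√29/10329 + 1598/9017) - 82) = 34683/((1598/9017 + 68*√29/10329) - 82) = 34683/(-737796/9017 + 68*√29/10329)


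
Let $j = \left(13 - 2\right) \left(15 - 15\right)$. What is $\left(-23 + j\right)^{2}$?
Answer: $529$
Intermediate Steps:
$j = 0$ ($j = 11 \cdot 0 = 0$)
$\left(-23 + j\right)^{2} = \left(-23 + 0\right)^{2} = \left(-23\right)^{2} = 529$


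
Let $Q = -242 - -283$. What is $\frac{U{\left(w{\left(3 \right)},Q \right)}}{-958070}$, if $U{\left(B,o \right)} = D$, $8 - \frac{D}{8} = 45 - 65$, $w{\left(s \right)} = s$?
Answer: $- \frac{112}{479035} \approx -0.0002338$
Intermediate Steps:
$Q = 41$ ($Q = -242 + 283 = 41$)
$D = 224$ ($D = 64 - 8 \left(45 - 65\right) = 64 - -160 = 64 + 160 = 224$)
$U{\left(B,o \right)} = 224$
$\frac{U{\left(w{\left(3 \right)},Q \right)}}{-958070} = \frac{224}{-958070} = 224 \left(- \frac{1}{958070}\right) = - \frac{112}{479035}$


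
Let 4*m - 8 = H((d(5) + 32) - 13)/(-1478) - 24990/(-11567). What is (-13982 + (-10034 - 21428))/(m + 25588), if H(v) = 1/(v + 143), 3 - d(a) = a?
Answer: -71031936506880/39999683577319 ≈ -1.7758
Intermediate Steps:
d(a) = 3 - a
H(v) = 1/(143 + v)
m = 27792536913/10941456640 (m = 2 + (1/((143 + (((3 - 1*5) + 32) - 13))*(-1478)) - 24990/(-11567))/4 = 2 + (-1/1478/(143 + (((3 - 5) + 32) - 13)) - 24990*(-1/11567))/4 = 2 + (-1/1478/(143 + ((-2 + 32) - 13)) + 24990/11567)/4 = 2 + (-1/1478/(143 + (30 - 13)) + 24990/11567)/4 = 2 + (-1/1478/(143 + 17) + 24990/11567)/4 = 2 + (-1/1478/160 + 24990/11567)/4 = 2 + ((1/160)*(-1/1478) + 24990/11567)/4 = 2 + (-1/236480 + 24990/11567)/4 = 2 + (¼)*(5909623633/2735364160) = 2 + 5909623633/10941456640 = 27792536913/10941456640 ≈ 2.5401)
(-13982 + (-10034 - 21428))/(m + 25588) = (-13982 + (-10034 - 21428))/(27792536913/10941456640 + 25588) = (-13982 - 31462)/(279997785041233/10941456640) = -45444*10941456640/279997785041233 = -71031936506880/39999683577319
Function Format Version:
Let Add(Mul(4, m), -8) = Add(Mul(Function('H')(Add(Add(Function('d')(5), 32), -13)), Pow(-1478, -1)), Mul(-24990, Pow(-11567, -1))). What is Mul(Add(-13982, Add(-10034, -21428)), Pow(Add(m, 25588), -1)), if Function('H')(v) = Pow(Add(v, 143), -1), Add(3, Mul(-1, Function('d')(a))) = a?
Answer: Rational(-71031936506880, 39999683577319) ≈ -1.7758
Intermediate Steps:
Function('d')(a) = Add(3, Mul(-1, a))
Function('H')(v) = Pow(Add(143, v), -1)
m = Rational(27792536913, 10941456640) (m = Add(2, Mul(Rational(1, 4), Add(Mul(Pow(Add(143, Add(Add(Add(3, Mul(-1, 5)), 32), -13)), -1), Pow(-1478, -1)), Mul(-24990, Pow(-11567, -1))))) = Add(2, Mul(Rational(1, 4), Add(Mul(Pow(Add(143, Add(Add(Add(3, -5), 32), -13)), -1), Rational(-1, 1478)), Mul(-24990, Rational(-1, 11567))))) = Add(2, Mul(Rational(1, 4), Add(Mul(Pow(Add(143, Add(Add(-2, 32), -13)), -1), Rational(-1, 1478)), Rational(24990, 11567)))) = Add(2, Mul(Rational(1, 4), Add(Mul(Pow(Add(143, Add(30, -13)), -1), Rational(-1, 1478)), Rational(24990, 11567)))) = Add(2, Mul(Rational(1, 4), Add(Mul(Pow(Add(143, 17), -1), Rational(-1, 1478)), Rational(24990, 11567)))) = Add(2, Mul(Rational(1, 4), Add(Mul(Pow(160, -1), Rational(-1, 1478)), Rational(24990, 11567)))) = Add(2, Mul(Rational(1, 4), Add(Mul(Rational(1, 160), Rational(-1, 1478)), Rational(24990, 11567)))) = Add(2, Mul(Rational(1, 4), Add(Rational(-1, 236480), Rational(24990, 11567)))) = Add(2, Mul(Rational(1, 4), Rational(5909623633, 2735364160))) = Add(2, Rational(5909623633, 10941456640)) = Rational(27792536913, 10941456640) ≈ 2.5401)
Mul(Add(-13982, Add(-10034, -21428)), Pow(Add(m, 25588), -1)) = Mul(Add(-13982, Add(-10034, -21428)), Pow(Add(Rational(27792536913, 10941456640), 25588), -1)) = Mul(Add(-13982, -31462), Pow(Rational(279997785041233, 10941456640), -1)) = Mul(-45444, Rational(10941456640, 279997785041233)) = Rational(-71031936506880, 39999683577319)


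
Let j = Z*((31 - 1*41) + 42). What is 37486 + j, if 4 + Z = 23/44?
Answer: 411122/11 ≈ 37375.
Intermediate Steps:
Z = -153/44 (Z = -4 + 23/44 = -153/44 ≈ -3.4773)
j = -1224/11 (j = -153*((31 - 1*41) + 42)/44 = -153*((31 - 41) + 42)/44 = -153*(-10 + 42)/44 = -153/44*32 = -1224/11 ≈ -111.27)
37486 + j = 37486 - 1224/11 = 411122/11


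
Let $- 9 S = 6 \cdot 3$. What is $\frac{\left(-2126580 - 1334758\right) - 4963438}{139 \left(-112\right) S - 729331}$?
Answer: $\frac{8424776}{698195} \approx 12.067$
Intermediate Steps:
$S = -2$ ($S = - \frac{6 \cdot 3}{9} = \left(- \frac{1}{9}\right) 18 = -2$)
$\frac{\left(-2126580 - 1334758\right) - 4963438}{139 \left(-112\right) S - 729331} = \frac{\left(-2126580 - 1334758\right) - 4963438}{139 \left(-112\right) \left(-2\right) - 729331} = \frac{\left(-2126580 - 1334758\right) - 4963438}{\left(-15568\right) \left(-2\right) - 729331} = \frac{-3461338 - 4963438}{31136 - 729331} = - \frac{8424776}{-698195} = \left(-8424776\right) \left(- \frac{1}{698195}\right) = \frac{8424776}{698195}$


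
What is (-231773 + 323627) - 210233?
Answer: -118379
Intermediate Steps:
(-231773 + 323627) - 210233 = 91854 - 210233 = -118379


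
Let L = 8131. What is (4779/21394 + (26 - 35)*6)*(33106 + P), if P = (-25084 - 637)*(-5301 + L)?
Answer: 41853541495014/10697 ≈ 3.9126e+9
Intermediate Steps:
P = -72790430 (P = (-25084 - 637)*(-5301 + 8131) = -25721*2830 = -72790430)
(4779/21394 + (26 - 35)*6)*(33106 + P) = (4779/21394 + (26 - 35)*6)*(33106 - 72790430) = (4779*(1/21394) - 9*6)*(-72757324) = (4779/21394 - 54)*(-72757324) = -1150497/21394*(-72757324) = 41853541495014/10697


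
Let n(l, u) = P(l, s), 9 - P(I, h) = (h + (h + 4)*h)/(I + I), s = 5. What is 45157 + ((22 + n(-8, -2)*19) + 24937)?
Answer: 562771/8 ≈ 70346.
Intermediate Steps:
P(I, h) = 9 - (h + h*(4 + h))/(2*I) (P(I, h) = 9 - (h + (h + 4)*h)/(I + I) = 9 - (h + (4 + h)*h)/(2*I) = 9 - (h + h*(4 + h))*1/(2*I) = 9 - (h + h*(4 + h))/(2*I))
n(l, u) = (-50 + 18*l)/(2*l) (n(l, u) = (-1*5² - 5*5 + 18*l)/(2*l) = (-1*25 - 25 + 18*l)/(2*l) = (-25 - 25 + 18*l)/(2*l) = (-50 + 18*l)/(2*l))
45157 + ((22 + n(-8, -2)*19) + 24937) = 45157 + ((22 + (9 - 25/(-8))*19) + 24937) = 45157 + ((22 + (9 - 25*(-⅛))*19) + 24937) = 45157 + ((22 + (9 + 25/8)*19) + 24937) = 45157 + ((22 + (97/8)*19) + 24937) = 45157 + ((22 + 1843/8) + 24937) = 45157 + (2019/8 + 24937) = 45157 + 201515/8 = 562771/8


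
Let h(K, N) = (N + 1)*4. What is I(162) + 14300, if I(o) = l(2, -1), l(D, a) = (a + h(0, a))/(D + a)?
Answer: 14299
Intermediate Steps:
h(K, N) = 4 + 4*N (h(K, N) = (1 + N)*4 = 4 + 4*N)
l(D, a) = (4 + 5*a)/(D + a) (l(D, a) = (a + (4 + 4*a))/(D + a) = (4 + 5*a)/(D + a))
I(o) = -1 (I(o) = (4 + 5*(-1))/(2 - 1) = (4 - 5)/1 = 1*(-1) = -1)
I(162) + 14300 = -1 + 14300 = 14299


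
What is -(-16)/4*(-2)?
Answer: -8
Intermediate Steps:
-(-16)/4*(-2) = -4*(-1)*(-2) = 4*(-2) = -8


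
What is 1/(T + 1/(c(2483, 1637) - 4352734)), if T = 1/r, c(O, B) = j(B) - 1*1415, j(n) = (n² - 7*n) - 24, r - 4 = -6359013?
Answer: -10720417989767/8044872 ≈ -1.3326e+6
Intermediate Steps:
r = -6359009 (r = 4 - 6359013 = -6359009)
j(n) = -24 + n² - 7*n
c(O, B) = -1439 + B² - 7*B (c(O, B) = (-24 + B² - 7*B) - 1*1415 = (-24 + B² - 7*B) - 1415 = -1439 + B² - 7*B)
T = -1/6359009 (T = 1/(-6359009) = -1/6359009 ≈ -1.5726e-7)
1/(T + 1/(c(2483, 1637) - 4352734)) = 1/(-1/6359009 + 1/((-1439 + 1637² - 7*1637) - 4352734)) = 1/(-1/6359009 + 1/((-1439 + 2679769 - 11459) - 4352734)) = 1/(-1/6359009 + 1/(2666871 - 4352734)) = 1/(-1/6359009 + 1/(-1685863)) = 1/(-1/6359009 - 1/1685863) = 1/(-8044872/10720417989767) = -10720417989767/8044872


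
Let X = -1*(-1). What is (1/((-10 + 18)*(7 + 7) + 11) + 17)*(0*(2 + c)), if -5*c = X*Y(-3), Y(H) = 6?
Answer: 0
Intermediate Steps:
X = 1
c = -6/5 ≈ -1.2000
(1/((-10 + 18)*(7 + 7) + 11) + 17)*(0*(2 + c)) = (1/((-10 + 18)*(7 + 7) + 11) + 17)*(0*(2 - 6/5)) = (1/(8*14 + 11) + 17)*(0*(4/5)) = (1/(112 + 11) + 17)*0 = (1/123 + 17)*0 = (2092/123)*0 = 0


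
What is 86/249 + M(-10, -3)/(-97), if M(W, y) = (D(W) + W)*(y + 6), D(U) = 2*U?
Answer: 30752/24153 ≈ 1.2732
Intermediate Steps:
M(W, y) = 3*W*(6 + y) (M(W, y) = (2*W + W)*(y + 6) = (3*W)*(6 + y) = 3*W*(6 + y))
86/249 + M(-10, -3)/(-97) = 86/249 + (3*(-10)*(6 - 3))/(-97) = 86*(1/249) + (3*(-10)*3)*(-1/97) = 86/249 - 90*(-1/97) = 86/249 + 90/97 = 30752/24153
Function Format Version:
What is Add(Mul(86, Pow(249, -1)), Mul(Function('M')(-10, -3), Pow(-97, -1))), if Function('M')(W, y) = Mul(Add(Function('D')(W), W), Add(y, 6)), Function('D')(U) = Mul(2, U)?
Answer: Rational(30752, 24153) ≈ 1.2732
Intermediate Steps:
Function('M')(W, y) = Mul(3, W, Add(6, y)) (Function('M')(W, y) = Mul(Add(Mul(2, W), W), Add(y, 6)) = Mul(Mul(3, W), Add(6, y)) = Mul(3, W, Add(6, y)))
Add(Mul(86, Pow(249, -1)), Mul(Function('M')(-10, -3), Pow(-97, -1))) = Add(Mul(86, Pow(249, -1)), Mul(Mul(3, -10, Add(6, -3)), Pow(-97, -1))) = Add(Mul(86, Rational(1, 249)), Mul(Mul(3, -10, 3), Rational(-1, 97))) = Add(Rational(86, 249), Mul(-90, Rational(-1, 97))) = Add(Rational(86, 249), Rational(90, 97)) = Rational(30752, 24153)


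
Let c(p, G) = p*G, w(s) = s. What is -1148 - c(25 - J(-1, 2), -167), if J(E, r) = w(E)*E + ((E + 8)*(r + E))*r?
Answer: 522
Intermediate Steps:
J(E, r) = E**2 + r*(8 + E)*(E + r) (J(E, r) = E*E + ((E + 8)*(r + E))*r = E**2 + ((8 + E)*(E + r))*r = E**2 + r*(8 + E)*(E + r))
c(p, G) = G*p
-1148 - c(25 - J(-1, 2), -167) = -1148 - (-167)*(25 - ((-1)**2 + 8*2**2 - 1*2**2 + 2*(-1)**2 + 8*(-1)*2)) = -1148 - (-167)*(25 - (1 + 8*4 - 1*4 + 2*1 - 16)) = -1148 - (-167)*(25 - (1 + 32 - 4 + 2 - 16)) = -1148 - (-167)*(25 - 1*15) = -1148 - (-167)*(25 - 15) = -1148 - (-167)*10 = -1148 - 1*(-1670) = -1148 + 1670 = 522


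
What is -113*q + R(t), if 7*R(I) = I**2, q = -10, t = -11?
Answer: 8031/7 ≈ 1147.3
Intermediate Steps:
R(I) = I**2/7
-113*q + R(t) = -113*(-10) + (1/7)*(-11)**2 = 1130 + (1/7)*121 = 1130 + 121/7 = 8031/7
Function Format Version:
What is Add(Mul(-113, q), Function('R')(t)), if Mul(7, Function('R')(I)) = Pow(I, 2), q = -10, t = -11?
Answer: Rational(8031, 7) ≈ 1147.3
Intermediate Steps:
Function('R')(I) = Mul(Rational(1, 7), Pow(I, 2))
Add(Mul(-113, q), Function('R')(t)) = Add(Mul(-113, -10), Mul(Rational(1, 7), Pow(-11, 2))) = Add(1130, Mul(Rational(1, 7), 121)) = Add(1130, Rational(121, 7)) = Rational(8031, 7)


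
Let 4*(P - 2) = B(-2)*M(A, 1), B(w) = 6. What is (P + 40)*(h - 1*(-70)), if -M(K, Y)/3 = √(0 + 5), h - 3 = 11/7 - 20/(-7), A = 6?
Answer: 3252 - 2439*√5/7 ≈ 2472.9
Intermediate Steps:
h = 52/7 (h = 3 + (11/7 - 20/(-7)) = 3 + (11*(⅐) - 20*(-⅐)) = 3 + (11/7 + 20/7) = 3 + 31/7 = 52/7 ≈ 7.4286)
M(K, Y) = -3*√5 (M(K, Y) = -3*√(0 + 5) = -3*√5)
P = 2 - 9*√5/2 (P = 2 + (6*(-3*√5))/4 = 2 + (-18*√5)/4 = 2 - 9*√5/2 ≈ -8.0623)
(P + 40)*(h - 1*(-70)) = ((2 - 9*√5/2) + 40)*(52/7 - 1*(-70)) = (42 - 9*√5/2)*(52/7 + 70) = (42 - 9*√5/2)*(542/7) = 3252 - 2439*√5/7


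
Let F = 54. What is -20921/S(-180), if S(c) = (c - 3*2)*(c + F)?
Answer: -20921/23436 ≈ -0.89269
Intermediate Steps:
S(c) = (-6 + c)*(54 + c) (S(c) = (c - 3*2)*(c + 54) = (c - 6)*(54 + c) = (-6 + c)*(54 + c))
-20921/S(-180) = -20921/(-324 + (-180)² + 48*(-180)) = -20921/(-324 + 32400 - 8640) = -20921/23436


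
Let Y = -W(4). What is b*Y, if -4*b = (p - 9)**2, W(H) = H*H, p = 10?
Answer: 4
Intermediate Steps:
W(H) = H**2
Y = -16 (Y = -1*4**2 = -1*16 = -16)
b = -1/4 (b = -(10 - 9)**2/4 = -1/4*1**2 = -1/4*1 = -1/4 ≈ -0.25000)
b*Y = -1/4*(-16) = 4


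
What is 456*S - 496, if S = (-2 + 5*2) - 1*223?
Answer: -98536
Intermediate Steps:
S = -215 (S = (-2 + 10) - 223 = 8 - 223 = -215)
456*S - 496 = 456*(-215) - 496 = -98040 - 496 = -98536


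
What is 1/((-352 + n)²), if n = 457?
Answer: 1/11025 ≈ 9.0703e-5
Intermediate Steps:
1/((-352 + n)²) = 1/((-352 + 457)²) = 1/(105²) = 1/11025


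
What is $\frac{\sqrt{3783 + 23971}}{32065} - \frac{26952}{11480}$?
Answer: $- \frac{3369}{1435} + \frac{\sqrt{27754}}{32065} \approx -2.3425$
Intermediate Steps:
$\frac{\sqrt{3783 + 23971}}{32065} - \frac{26952}{11480} = \sqrt{27754} \cdot \frac{1}{32065} - \frac{3369}{1435} = \frac{\sqrt{27754}}{32065} - \frac{3369}{1435} = - \frac{3369}{1435} + \frac{\sqrt{27754}}{32065}$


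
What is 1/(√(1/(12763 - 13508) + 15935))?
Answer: √52333270/913198 ≈ 0.0079218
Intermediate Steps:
1/(√(1/(12763 - 13508) + 15935)) = 1/(√(1/(-745) + 15935)) = 1/(√(-1/745 + 15935)) = 1/(√(11871574/745)) = 1/(13*√52333270/745) = √52333270/913198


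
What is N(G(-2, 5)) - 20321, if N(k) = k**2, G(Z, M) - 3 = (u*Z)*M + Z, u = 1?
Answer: -20240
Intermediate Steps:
G(Z, M) = 3 + Z + M*Z (G(Z, M) = 3 + ((1*Z)*M + Z) = 3 + (Z*M + Z) = 3 + (M*Z + Z) = 3 + (Z + M*Z) = 3 + Z + M*Z)
N(G(-2, 5)) - 20321 = (3 - 2 + 5*(-2))**2 - 20321 = (3 - 2 - 10)**2 - 20321 = (-9)**2 - 20321 = 81 - 20321 = -20240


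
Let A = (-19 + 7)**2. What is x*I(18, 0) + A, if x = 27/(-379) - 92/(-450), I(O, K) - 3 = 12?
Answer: 829999/5685 ≈ 146.00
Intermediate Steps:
I(O, K) = 15 (I(O, K) = 3 + 12 = 15)
x = 11359/85275 (x = 27*(-1/379) - 92*(-1/450) = -27/379 + 46/225 = 11359/85275 ≈ 0.13320)
A = 144 (A = (-12)**2 = 144)
x*I(18, 0) + A = (11359/85275)*15 + 144 = 11359/5685 + 144 = 829999/5685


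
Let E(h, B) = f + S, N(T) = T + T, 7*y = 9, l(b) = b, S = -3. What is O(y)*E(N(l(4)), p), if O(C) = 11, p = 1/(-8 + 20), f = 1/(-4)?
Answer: -143/4 ≈ -35.750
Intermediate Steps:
y = 9/7 (y = (⅐)*9 = 9/7 ≈ 1.2857)
f = -¼ ≈ -0.25000
N(T) = 2*T
p = 1/12 ≈ 0.083333
E(h, B) = -13/4 (E(h, B) = -¼ - 3 = -13/4)
O(y)*E(N(l(4)), p) = 11*(-13/4) = -143/4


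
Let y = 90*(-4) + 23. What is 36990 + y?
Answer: 36653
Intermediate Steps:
y = -337 (y = -360 + 23 = -337)
36990 + y = 36990 - 337 = 36653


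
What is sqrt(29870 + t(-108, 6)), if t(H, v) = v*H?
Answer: sqrt(29222) ≈ 170.94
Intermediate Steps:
t(H, v) = H*v
sqrt(29870 + t(-108, 6)) = sqrt(29870 - 108*6) = sqrt(29870 - 648) = sqrt(29222)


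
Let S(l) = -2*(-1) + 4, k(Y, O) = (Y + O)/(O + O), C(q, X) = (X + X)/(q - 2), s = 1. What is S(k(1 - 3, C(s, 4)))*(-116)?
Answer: -696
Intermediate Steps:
C(q, X) = 2*X/(-2 + q) (C(q, X) = (2*X)/(-2 + q) = 2*X/(-2 + q))
k(Y, O) = (O + Y)/(2*O) (k(Y, O) = (O + Y)/((2*O)) = (O + Y)*(1/(2*O)) = (O + Y)/(2*O))
S(l) = 6 (S(l) = 2 + 4 = 6)
S(k(1 - 3, C(s, 4)))*(-116) = 6*(-116) = -696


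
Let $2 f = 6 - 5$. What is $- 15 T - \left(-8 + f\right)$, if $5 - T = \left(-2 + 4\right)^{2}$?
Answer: $- \frac{15}{2} \approx -7.5$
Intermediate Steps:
$f = \frac{1}{2}$ ($f = \frac{6 - 5}{2} = \frac{1}{2} \cdot 1 = \frac{1}{2} \approx 0.5$)
$T = 1$ ($T = 5 - \left(-2 + 4\right)^{2} = 5 - 2^{2} = 5 - 4 = 1$)
$- 15 T - \left(-8 + f\right) = \left(-15\right) 1 + \left(8 - \frac{1}{2}\right) = -15 + \left(8 - \frac{1}{2}\right) = -15 + \frac{15}{2} = - \frac{15}{2}$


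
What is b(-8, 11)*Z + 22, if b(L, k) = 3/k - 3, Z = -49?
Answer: 1712/11 ≈ 155.64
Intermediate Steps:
b(L, k) = -3 + 3/k (b(L, k) = 3/k - 3 = -3 + 3/k)
b(-8, 11)*Z + 22 = (-3 + 3/11)*(-49) + 22 = -30/11*(-49) + 22 = 1470/11 + 22 = 1712/11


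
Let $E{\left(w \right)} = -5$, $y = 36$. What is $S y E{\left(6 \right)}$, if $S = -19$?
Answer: $3420$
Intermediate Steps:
$S y E{\left(6 \right)} = \left(-19\right) 36 \left(-5\right) = \left(-684\right) \left(-5\right) = 3420$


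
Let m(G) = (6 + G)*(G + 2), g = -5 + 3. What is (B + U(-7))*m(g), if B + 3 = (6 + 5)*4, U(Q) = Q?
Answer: 0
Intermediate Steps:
g = -2
m(G) = (2 + G)*(6 + G) (m(G) = (6 + G)*(2 + G) = (2 + G)*(6 + G))
B = 41 (B = -3 + (6 + 5)*4 = -3 + 11*4 = -3 + 44 = 41)
(B + U(-7))*m(g) = (41 - 7)*(12 + (-2)² + 8*(-2)) = 34*(12 + 4 - 16) = 34*0 = 0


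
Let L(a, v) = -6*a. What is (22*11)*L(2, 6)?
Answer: -2904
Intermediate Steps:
(22*11)*L(2, 6) = (22*11)*(-6*2) = 242*(-12) = -2904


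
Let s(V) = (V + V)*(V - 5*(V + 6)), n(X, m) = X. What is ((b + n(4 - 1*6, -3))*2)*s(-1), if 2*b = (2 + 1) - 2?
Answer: -156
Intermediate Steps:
b = 1/2 (b = ((2 + 1) - 2)/2 = (3 - 2)/2 = (1/2)*1 = 1/2 ≈ 0.50000)
s(V) = 2*V*(-30 - 4*V) (s(V) = (2*V)*(V - 5*(6 + V)) = (2*V)*(V + (-30 - 5*V)) = (2*V)*(-30 - 4*V) = 2*V*(-30 - 4*V))
((b + n(4 - 1*6, -3))*2)*s(-1) = ((1/2 + (4 - 1*6))*2)*(-4*(-1)*(15 + 2*(-1))) = ((1/2 + (4 - 6))*2)*(-4*(-1)*(15 - 2)) = ((1/2 - 2)*2)*(-4*(-1)*13) = -3/2*2*52 = -3*52 = -156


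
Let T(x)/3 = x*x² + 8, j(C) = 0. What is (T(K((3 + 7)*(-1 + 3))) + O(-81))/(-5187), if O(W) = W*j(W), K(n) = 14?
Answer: -2752/1729 ≈ -1.5917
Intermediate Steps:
O(W) = 0 (O(W) = W*0 = 0)
T(x) = 24 + 3*x³ (T(x) = 3*(x*x² + 8) = 3*(x³ + 8) = 3*(8 + x³) = 24 + 3*x³)
(T(K((3 + 7)*(-1 + 3))) + O(-81))/(-5187) = ((24 + 3*14³) + 0)/(-5187) = ((24 + 3*2744) + 0)*(-1/5187) = ((24 + 8232) + 0)*(-1/5187) = (8256 + 0)*(-1/5187) = 8256*(-1/5187) = -2752/1729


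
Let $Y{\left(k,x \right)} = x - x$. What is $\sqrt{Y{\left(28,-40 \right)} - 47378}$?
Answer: $i \sqrt{47378} \approx 217.66 i$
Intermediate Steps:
$Y{\left(k,x \right)} = 0$
$\sqrt{Y{\left(28,-40 \right)} - 47378} = \sqrt{0 - 47378} = \sqrt{-47378} = i \sqrt{47378}$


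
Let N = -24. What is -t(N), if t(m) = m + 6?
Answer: 18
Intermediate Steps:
t(m) = 6 + m
-t(N) = -(6 - 24) = -1*(-18) = 18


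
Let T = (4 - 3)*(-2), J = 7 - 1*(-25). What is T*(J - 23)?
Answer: -18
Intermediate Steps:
J = 32 (J = 7 + 25 = 32)
T = -2 (T = 1*(-2) = -2)
T*(J - 23) = -2*(32 - 23) = -2*9 = -18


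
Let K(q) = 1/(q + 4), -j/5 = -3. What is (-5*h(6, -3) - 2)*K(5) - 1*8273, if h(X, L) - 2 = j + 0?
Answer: -24848/3 ≈ -8282.7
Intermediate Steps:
j = 15 (j = -5*(-3) = 15)
h(X, L) = 17 (h(X, L) = 2 + (15 + 0) = 2 + 15 = 17)
K(q) = 1/(4 + q)
(-5*h(6, -3) - 2)*K(5) - 1*8273 = (-5*17 - 2)/(4 + 5) - 1*8273 = (-85 - 2)/9 - 8273 = -87*1/9 - 8273 = -29/3 - 8273 = -24848/3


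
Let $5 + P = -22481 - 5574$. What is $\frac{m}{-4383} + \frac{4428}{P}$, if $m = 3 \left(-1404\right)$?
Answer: $\frac{2743911}{3416305} \approx 0.80318$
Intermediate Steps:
$P = -28060$ ($P = -5 - 28055 = -28060$)
$m = -4212$
$\frac{m}{-4383} + \frac{4428}{P} = - \frac{4212}{-4383} + \frac{4428}{-28060} = \left(-4212\right) \left(- \frac{1}{4383}\right) + 4428 \left(- \frac{1}{28060}\right) = \frac{468}{487} - \frac{1107}{7015} = \frac{2743911}{3416305}$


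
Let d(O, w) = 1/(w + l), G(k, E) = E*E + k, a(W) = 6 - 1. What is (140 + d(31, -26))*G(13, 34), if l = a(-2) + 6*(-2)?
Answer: 5399611/33 ≈ 1.6362e+5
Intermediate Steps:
a(W) = 5
G(k, E) = k + E² (G(k, E) = E² + k = k + E²)
l = -7 (l = 5 + 6*(-2) = 5 - 12 = -7)
d(O, w) = 1/(-7 + w) (d(O, w) = 1/(w - 7) = 1/(-7 + w))
(140 + d(31, -26))*G(13, 34) = (140 + 1/(-7 - 26))*(13 + 34²) = (140 + 1/(-33))*(13 + 1156) = (140 - 1/33)*1169 = (4619/33)*1169 = 5399611/33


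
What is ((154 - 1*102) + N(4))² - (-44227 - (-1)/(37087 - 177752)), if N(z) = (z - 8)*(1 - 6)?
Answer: 6950398316/140665 ≈ 49411.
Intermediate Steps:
N(z) = 40 - 5*z (N(z) = (-8 + z)*(-5) = 40 - 5*z)
((154 - 1*102) + N(4))² - (-44227 - (-1)/(37087 - 177752)) = ((154 - 1*102) + (40 - 5*4))² - (-44227 - (-1)/(37087 - 177752)) = ((154 - 102) + (40 - 20))² - (-44227 - (-1)/(-140665)) = (52 + 20)² - (-44227 - (-1)*(-1)/140665) = 72² - (-44227 - 1*1/140665) = 5184 - (-44227 - 1/140665) = 5184 - 1*(-6221190956/140665) = 5184 + 6221190956/140665 = 6950398316/140665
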